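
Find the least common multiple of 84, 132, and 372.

28644

84 = 2^2 × 3 × 7
132 = 2^2 × 3 × 11
372 = 2^2 × 3 × 31
LCM(84, 132, 372) = 2^2 × 3 × 7 × 11 × 31 = 28644.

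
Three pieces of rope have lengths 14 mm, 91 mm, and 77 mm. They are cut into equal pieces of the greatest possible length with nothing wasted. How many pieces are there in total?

26

Piece length = gcd(14, 91, 77).
14 = 2 × 7
91 = 7 × 13
77 = 7 × 11
gcd(14, 91, 77) = 7.
Total pieces = 14/7 + 91/7 + 77/7 = 2 + 13 + 11 = 26.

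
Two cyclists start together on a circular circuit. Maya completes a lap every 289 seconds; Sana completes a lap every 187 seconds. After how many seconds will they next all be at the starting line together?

3179 seconds

We need the least common multiple of the intervals.
289 = 17^2
187 = 11 × 17
LCM(289, 187) = 11 × 17^2 = 3179.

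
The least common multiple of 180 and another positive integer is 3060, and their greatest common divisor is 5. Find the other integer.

85

gcd × lcm = product of the two integers, so the other integer is (5 × 3060) / 180 = 85.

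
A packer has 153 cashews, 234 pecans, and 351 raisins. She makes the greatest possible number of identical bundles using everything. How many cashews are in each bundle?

Number of bundles = gcd(153, 234, 351).
153 = 3^2 × 17
234 = 2 × 3^2 × 13
351 = 3^3 × 13
gcd(153, 234, 351) = 3^2 = 9.
cashews per bundle = 153 / 9 = 17.

17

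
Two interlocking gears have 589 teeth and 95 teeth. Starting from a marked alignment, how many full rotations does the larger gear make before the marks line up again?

5 rotations

All finish a whole number of cycles simultaneously at t = LCM of the periods.
589 = 19 × 31
95 = 5 × 19
LCM(589, 95) = 5 × 19 × 31 = 2945.
Rotations for period 589: 2945 / 589 = 5.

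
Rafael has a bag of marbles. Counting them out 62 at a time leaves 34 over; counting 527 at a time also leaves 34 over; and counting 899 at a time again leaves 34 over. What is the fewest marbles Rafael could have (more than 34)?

N − 34 must be a common multiple of 62, 527, and 899.
62 = 2 × 31
527 = 17 × 31
899 = 29 × 31
LCM(62, 527, 899) = 2 × 17 × 29 × 31 = 30566.
Smallest N > 34 is LCM + 34 = 30566 + 34 = 30600.

30600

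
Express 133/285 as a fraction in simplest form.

133 = 7 × 19
285 = 3 × 5 × 19
gcd(133, 285) = 19.
Divide numerator and denominator by 19: 133/285 = 7/15.

7/15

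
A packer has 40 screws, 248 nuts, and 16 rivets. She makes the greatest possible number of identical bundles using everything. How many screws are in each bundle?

5

Number of bundles = gcd(40, 248, 16).
40 = 2^3 × 5
248 = 2^3 × 31
16 = 2^4
gcd(40, 248, 16) = 2^3 = 8.
screws per bundle = 40 / 8 = 5.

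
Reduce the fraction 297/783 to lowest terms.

297 = 3^3 × 11
783 = 3^3 × 29
gcd(297, 783) = 3^3 = 27.
Divide numerator and denominator by 27: 297/783 = 11/29.

11/29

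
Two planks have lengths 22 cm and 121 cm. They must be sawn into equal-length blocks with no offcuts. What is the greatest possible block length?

By the Euclidean algorithm:
121 = 5 × 22 + 11
22 = 2 × 11 + 0
gcd(22, 121) = 11.

11 cm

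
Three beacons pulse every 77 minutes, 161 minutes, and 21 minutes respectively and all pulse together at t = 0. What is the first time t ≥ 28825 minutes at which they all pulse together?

Joint pulses occur at multiples of LCM(77, 161, 21).
77 = 7 × 11
161 = 7 × 23
21 = 3 × 7
LCM(77, 161, 21) = 3 × 7 × 11 × 23 = 5313.
Smallest multiple of 5313 that is ≥ 28825: ⌈28825/5313⌉ × 5313 = 6 × 5313 = 31878.

31878 minutes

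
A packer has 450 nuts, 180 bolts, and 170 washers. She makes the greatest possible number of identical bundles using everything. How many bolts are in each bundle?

Number of bundles = gcd(450, 180, 170).
450 = 2 × 3^2 × 5^2
180 = 2^2 × 3^2 × 5
170 = 2 × 5 × 17
gcd(450, 180, 170) = 2 × 5 = 10.
bolts per bundle = 180 / 10 = 18.

18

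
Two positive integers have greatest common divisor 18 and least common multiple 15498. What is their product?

278964

For any two positive integers, gcd × lcm = product = 18 × 15498 = 278964.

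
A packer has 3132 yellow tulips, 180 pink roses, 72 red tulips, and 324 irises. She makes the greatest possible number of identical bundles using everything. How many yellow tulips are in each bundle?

87

Number of bundles = gcd(3132, 180, 72, 324).
3132 = 2^2 × 3^3 × 29
180 = 2^2 × 3^2 × 5
72 = 2^3 × 3^2
324 = 2^2 × 3^4
gcd(3132, 180, 72, 324) = 2^2 × 3^2 = 36.
yellow tulips per bundle = 3132 / 36 = 87.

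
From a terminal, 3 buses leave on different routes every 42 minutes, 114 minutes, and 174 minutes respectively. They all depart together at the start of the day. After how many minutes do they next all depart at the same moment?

They coincide at every common multiple of the periods; the first is the LCM.
42 = 2 × 3 × 7
114 = 2 × 3 × 19
174 = 2 × 3 × 29
LCM(42, 114, 174) = 2 × 3 × 7 × 19 × 29 = 23142.

23142 minutes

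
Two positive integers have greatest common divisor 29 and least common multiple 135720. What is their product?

For any two positive integers, gcd × lcm = product = 29 × 135720 = 3935880.

3935880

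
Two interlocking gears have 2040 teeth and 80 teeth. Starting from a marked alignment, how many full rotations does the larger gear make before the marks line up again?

All finish a whole number of cycles simultaneously at t = LCM of the periods.
2040 = 2^3 × 3 × 5 × 17
80 = 2^4 × 5
LCM(2040, 80) = 2^4 × 3 × 5 × 17 = 4080.
Rotations for period 2040: 4080 / 2040 = 2.

2 rotations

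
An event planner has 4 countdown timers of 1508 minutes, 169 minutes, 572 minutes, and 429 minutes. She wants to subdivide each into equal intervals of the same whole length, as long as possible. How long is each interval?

The interval must divide each timer length; the longest such is the gcd.
1508 = 2^2 × 13 × 29
169 = 13^2
572 = 2^2 × 11 × 13
429 = 3 × 11 × 13
gcd(1508, 169, 572, 429) = 13.

13 minutes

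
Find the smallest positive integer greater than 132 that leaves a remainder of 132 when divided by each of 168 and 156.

N − 132 must be a common multiple of 168 and 156.
168 = 2^3 × 3 × 7
156 = 2^2 × 3 × 13
LCM(168, 156) = 2^3 × 3 × 7 × 13 = 2184.
Smallest N > 132 is LCM + 132 = 2184 + 132 = 2316.

2316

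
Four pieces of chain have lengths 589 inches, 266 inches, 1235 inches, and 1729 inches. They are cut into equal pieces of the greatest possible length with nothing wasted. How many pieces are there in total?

201

Piece length = gcd(589, 266, 1235, 1729).
589 = 19 × 31
266 = 2 × 7 × 19
1235 = 5 × 13 × 19
1729 = 7 × 13 × 19
gcd(589, 266, 1235, 1729) = 19.
Total pieces = 589/19 + 266/19 + 1235/19 + 1729/19 = 31 + 14 + 65 + 91 = 201.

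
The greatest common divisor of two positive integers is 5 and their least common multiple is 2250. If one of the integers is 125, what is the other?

90

For two integers, gcd × lcm = product, so the other is (5 × 2250) / 125 = 11250 / 125 = 90.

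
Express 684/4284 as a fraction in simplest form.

684 = 2^2 × 3^2 × 19
4284 = 2^2 × 3^2 × 7 × 17
gcd(684, 4284) = 2^2 × 3^2 = 36.
Divide numerator and denominator by 36: 684/4284 = 19/119.

19/119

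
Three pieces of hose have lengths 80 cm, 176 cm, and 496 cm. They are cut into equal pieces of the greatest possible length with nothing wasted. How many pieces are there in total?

Piece length = gcd(80, 176, 496).
80 = 2^4 × 5
176 = 2^4 × 11
496 = 2^4 × 31
gcd(80, 176, 496) = 2^4 = 16.
Total pieces = 80/16 + 176/16 + 496/16 = 5 + 11 + 31 = 47.

47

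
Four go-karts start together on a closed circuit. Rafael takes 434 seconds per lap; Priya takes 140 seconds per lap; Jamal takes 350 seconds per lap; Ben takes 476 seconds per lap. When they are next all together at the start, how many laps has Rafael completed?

850 laps

All finish a whole number of cycles simultaneously at t = LCM of the periods.
434 = 2 × 7 × 31
140 = 2^2 × 5 × 7
350 = 2 × 5^2 × 7
476 = 2^2 × 7 × 17
LCM(434, 140, 350, 476) = 2^2 × 5^2 × 7 × 17 × 31 = 368900.
Laps for period 434: 368900 / 434 = 850.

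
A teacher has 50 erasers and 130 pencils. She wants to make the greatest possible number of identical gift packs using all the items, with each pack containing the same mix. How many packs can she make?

By the Euclidean algorithm:
130 = 2 × 50 + 30
50 = 1 × 30 + 20
30 = 1 × 20 + 10
20 = 2 × 10 + 0
gcd(50, 130) = 10.

10 packs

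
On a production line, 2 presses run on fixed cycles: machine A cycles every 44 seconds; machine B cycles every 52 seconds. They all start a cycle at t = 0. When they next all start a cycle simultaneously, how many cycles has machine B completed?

11 cycles

The first common completion time is the LCM of the periods.
44 = 2^2 × 11
52 = 2^2 × 13
LCM(44, 52) = 2^2 × 11 × 13 = 572.
Cycles for period 52: 572 / 52 = 11.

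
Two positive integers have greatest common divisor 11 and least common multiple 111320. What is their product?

1224520

For any two positive integers, gcd × lcm = product = 11 × 111320 = 1224520.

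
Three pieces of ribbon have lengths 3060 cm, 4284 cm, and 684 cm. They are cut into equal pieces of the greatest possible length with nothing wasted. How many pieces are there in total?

Piece length = gcd(3060, 4284, 684).
3060 = 2^2 × 3^2 × 5 × 17
4284 = 2^2 × 3^2 × 7 × 17
684 = 2^2 × 3^2 × 19
gcd(3060, 4284, 684) = 2^2 × 3^2 = 36.
Total pieces = 3060/36 + 4284/36 + 684/36 = 85 + 119 + 19 = 223.

223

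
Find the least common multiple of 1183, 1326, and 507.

1183 = 7 × 13^2
1326 = 2 × 3 × 13 × 17
507 = 3 × 13^2
LCM(1183, 1326, 507) = 2 × 3 × 7 × 13^2 × 17 = 120666.

120666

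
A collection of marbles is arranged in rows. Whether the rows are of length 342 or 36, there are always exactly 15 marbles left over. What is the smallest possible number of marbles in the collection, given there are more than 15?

699

N − 15 must be a common multiple of 342 and 36.
342 = 2 × 3^2 × 19
36 = 2^2 × 3^2
LCM(342, 36) = 2^2 × 3^2 × 19 = 684.
Smallest N > 15 is LCM + 15 = 684 + 15 = 699.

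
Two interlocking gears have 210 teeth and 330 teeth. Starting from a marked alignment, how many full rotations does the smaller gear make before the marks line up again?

The first common completion time is the LCM of the periods.
210 = 2 × 3 × 5 × 7
330 = 2 × 3 × 5 × 11
LCM(210, 330) = 2 × 3 × 5 × 7 × 11 = 2310.
Rotations for period 210: 2310 / 210 = 11.

11 rotations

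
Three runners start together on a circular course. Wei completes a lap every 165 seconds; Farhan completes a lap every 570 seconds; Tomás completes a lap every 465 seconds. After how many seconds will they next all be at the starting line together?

They coincide at every common multiple of the periods; the first is the LCM.
165 = 3 × 5 × 11
570 = 2 × 3 × 5 × 19
465 = 3 × 5 × 31
LCM(165, 570, 465) = 2 × 3 × 5 × 11 × 19 × 31 = 194370.

194370 seconds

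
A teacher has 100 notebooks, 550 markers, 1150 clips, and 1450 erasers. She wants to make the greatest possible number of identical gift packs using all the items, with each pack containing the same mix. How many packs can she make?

50 packs

The pack count must divide each quantity, so the greatest is gcd(100, 550, 1150, 1450).
100 = 2^2 × 5^2
550 = 2 × 5^2 × 11
1150 = 2 × 5^2 × 23
1450 = 2 × 5^2 × 29
gcd(100, 550, 1150, 1450) = 2 × 5^2 = 50.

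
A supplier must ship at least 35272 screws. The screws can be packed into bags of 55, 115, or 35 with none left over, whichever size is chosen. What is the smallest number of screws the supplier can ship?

35420

The number of screws must be a common multiple of 55, 115, and 35, so a multiple of their LCM.
55 = 5 × 11
115 = 5 × 23
35 = 5 × 7
LCM(55, 115, 35) = 5 × 7 × 11 × 23 = 8855.
Smallest multiple of 8855 that is ≥ 35272: ⌈35272/8855⌉ × 8855 = 4 × 8855 = 35420.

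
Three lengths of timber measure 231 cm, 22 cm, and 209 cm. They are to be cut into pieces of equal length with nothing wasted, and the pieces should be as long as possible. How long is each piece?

11 cm

The greatest length dividing all of 231, 22, and 209 is their gcd.
231 = 3 × 7 × 11
22 = 2 × 11
209 = 11 × 19
gcd(231, 22, 209) = 11.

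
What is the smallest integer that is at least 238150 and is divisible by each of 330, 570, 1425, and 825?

250800

The integer must be a common multiple of 330, 570, 1425, and 825, so a multiple of their LCM.
330 = 2 × 3 × 5 × 11
570 = 2 × 3 × 5 × 19
1425 = 3 × 5^2 × 19
825 = 3 × 5^2 × 11
LCM(330, 570, 1425, 825) = 2 × 3 × 5^2 × 11 × 19 = 31350.
Smallest multiple of 31350 that is ≥ 238150: ⌈238150/31350⌉ × 31350 = 8 × 31350 = 250800.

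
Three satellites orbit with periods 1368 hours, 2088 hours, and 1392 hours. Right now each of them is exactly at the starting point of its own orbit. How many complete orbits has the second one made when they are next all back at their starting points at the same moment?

All finish a whole number of cycles simultaneously at t = LCM of the periods.
1368 = 2^3 × 3^2 × 19
2088 = 2^3 × 3^2 × 29
1392 = 2^4 × 3 × 29
LCM(1368, 2088, 1392) = 2^4 × 3^2 × 19 × 29 = 79344.
Orbits for period 2088: 79344 / 2088 = 38.

38 orbits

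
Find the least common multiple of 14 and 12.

84

14 = 2 × 7
12 = 2^2 × 3
LCM(14, 12) = 2^2 × 3 × 7 = 84.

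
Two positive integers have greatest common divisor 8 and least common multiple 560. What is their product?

For any two positive integers, gcd × lcm = product = 8 × 560 = 4480.

4480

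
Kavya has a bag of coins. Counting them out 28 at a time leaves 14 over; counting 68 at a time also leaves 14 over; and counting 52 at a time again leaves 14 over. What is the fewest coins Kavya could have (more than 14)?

N − 14 must be a common multiple of 28, 68, and 52.
28 = 2^2 × 7
68 = 2^2 × 17
52 = 2^2 × 13
LCM(28, 68, 52) = 2^2 × 7 × 13 × 17 = 6188.
Smallest N > 14 is LCM + 14 = 6188 + 14 = 6202.

6202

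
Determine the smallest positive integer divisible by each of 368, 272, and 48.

368 = 2^4 × 23
272 = 2^4 × 17
48 = 2^4 × 3
LCM(368, 272, 48) = 2^4 × 3 × 17 × 23 = 18768.

18768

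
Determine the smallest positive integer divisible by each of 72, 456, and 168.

9576

72 = 2^3 × 3^2
456 = 2^3 × 3 × 19
168 = 2^3 × 3 × 7
LCM(72, 456, 168) = 2^3 × 3^2 × 7 × 19 = 9576.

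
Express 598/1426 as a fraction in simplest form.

13/31

598 = 2 × 13 × 23
1426 = 2 × 23 × 31
gcd(598, 1426) = 2 × 23 = 46.
Divide numerator and denominator by 46: 598/1426 = 13/31.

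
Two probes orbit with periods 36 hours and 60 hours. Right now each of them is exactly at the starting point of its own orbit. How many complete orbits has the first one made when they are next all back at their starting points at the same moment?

5 orbits

All finish a whole number of cycles simultaneously at t = LCM of the periods.
36 = 2^2 × 3^2
60 = 2^2 × 3 × 5
LCM(36, 60) = 2^2 × 3^2 × 5 = 180.
Orbits for period 36: 180 / 36 = 5.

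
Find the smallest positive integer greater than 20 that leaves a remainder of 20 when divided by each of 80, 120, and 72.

N − 20 must be a common multiple of 80, 120, and 72.
80 = 2^4 × 5
120 = 2^3 × 3 × 5
72 = 2^3 × 3^2
LCM(80, 120, 72) = 2^4 × 3^2 × 5 = 720.
Smallest N > 20 is LCM + 20 = 720 + 20 = 740.

740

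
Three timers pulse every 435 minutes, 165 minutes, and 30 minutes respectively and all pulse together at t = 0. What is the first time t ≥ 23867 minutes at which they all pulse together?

28710 minutes

Joint pulses occur at multiples of LCM(435, 165, 30).
435 = 3 × 5 × 29
165 = 3 × 5 × 11
30 = 2 × 3 × 5
LCM(435, 165, 30) = 2 × 3 × 5 × 11 × 29 = 9570.
Smallest multiple of 9570 that is ≥ 23867: ⌈23867/9570⌉ × 9570 = 3 × 9570 = 28710.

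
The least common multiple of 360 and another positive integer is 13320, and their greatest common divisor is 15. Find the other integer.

gcd × lcm = product of the two integers, so the other integer is (15 × 13320) / 360 = 555.

555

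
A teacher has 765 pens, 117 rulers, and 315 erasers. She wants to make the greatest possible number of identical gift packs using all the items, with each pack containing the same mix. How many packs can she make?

9 packs

The pack count must divide each quantity, so the greatest is gcd(765, 117, 315).
765 = 3^2 × 5 × 17
117 = 3^2 × 13
315 = 3^2 × 5 × 7
gcd(765, 117, 315) = 3^2 = 9.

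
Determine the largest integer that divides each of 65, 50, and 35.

5

65 = 5 × 13
50 = 2 × 5^2
35 = 5 × 7
gcd(65, 50, 35) = 5.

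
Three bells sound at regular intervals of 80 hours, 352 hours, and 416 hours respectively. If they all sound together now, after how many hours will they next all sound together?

22880 hours

We need the least common multiple of the intervals.
80 = 2^4 × 5
352 = 2^5 × 11
416 = 2^5 × 13
LCM(80, 352, 416) = 2^5 × 5 × 11 × 13 = 22880.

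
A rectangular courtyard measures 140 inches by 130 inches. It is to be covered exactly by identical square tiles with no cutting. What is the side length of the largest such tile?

10 inches

The tile side must divide both 140 and 130, so the largest is their gcd.
140 = 2^2 × 5 × 7
130 = 2 × 5 × 13
gcd(140, 130) = 2 × 5 = 10.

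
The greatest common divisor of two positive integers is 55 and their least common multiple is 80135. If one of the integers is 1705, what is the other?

2585

For two integers, gcd × lcm = product, so the other is (55 × 80135) / 1705 = 4407425 / 1705 = 2585.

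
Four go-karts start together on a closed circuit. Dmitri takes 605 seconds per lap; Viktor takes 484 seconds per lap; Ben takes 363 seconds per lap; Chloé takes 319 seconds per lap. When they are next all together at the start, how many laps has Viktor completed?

435 laps

The first common completion time is the LCM of the periods.
605 = 5 × 11^2
484 = 2^2 × 11^2
363 = 3 × 11^2
319 = 11 × 29
LCM(605, 484, 363, 319) = 2^2 × 3 × 5 × 11^2 × 29 = 210540.
Laps for period 484: 210540 / 484 = 435.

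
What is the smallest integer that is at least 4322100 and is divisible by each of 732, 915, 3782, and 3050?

The integer must be a common multiple of 732, 915, 3782, and 3050, so a multiple of their LCM.
732 = 2^2 × 3 × 61
915 = 3 × 5 × 61
3782 = 2 × 31 × 61
3050 = 2 × 5^2 × 61
LCM(732, 915, 3782, 3050) = 2^2 × 3 × 5^2 × 31 × 61 = 567300.
Smallest multiple of 567300 that is ≥ 4322100: ⌈4322100/567300⌉ × 567300 = 8 × 567300 = 4538400.

4538400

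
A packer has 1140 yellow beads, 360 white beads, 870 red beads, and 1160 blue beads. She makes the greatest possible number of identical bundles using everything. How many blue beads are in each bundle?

Number of bundles = gcd(1140, 360, 870, 1160).
1140 = 2^2 × 3 × 5 × 19
360 = 2^3 × 3^2 × 5
870 = 2 × 3 × 5 × 29
1160 = 2^3 × 5 × 29
gcd(1140, 360, 870, 1160) = 2 × 5 = 10.
blue beads per bundle = 1160 / 10 = 116.

116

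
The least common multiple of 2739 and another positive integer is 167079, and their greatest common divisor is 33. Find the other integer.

gcd × lcm = product of the two integers, so the other integer is (33 × 167079) / 2739 = 2013.

2013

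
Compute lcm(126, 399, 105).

11970

126 = 2 × 3^2 × 7
399 = 3 × 7 × 19
105 = 3 × 5 × 7
LCM(126, 399, 105) = 2 × 3^2 × 5 × 7 × 19 = 11970.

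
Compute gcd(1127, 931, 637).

49

1127 = 7^2 × 23
931 = 7^2 × 19
637 = 7^2 × 13
gcd(1127, 931, 637) = 7^2 = 49.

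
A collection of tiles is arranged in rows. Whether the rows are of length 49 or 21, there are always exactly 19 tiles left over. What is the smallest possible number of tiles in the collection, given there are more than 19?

166

N − 19 must be a common multiple of 49 and 21.
49 = 7^2
21 = 3 × 7
LCM(49, 21) = 3 × 7^2 = 147.
Smallest N > 19 is LCM + 19 = 147 + 19 = 166.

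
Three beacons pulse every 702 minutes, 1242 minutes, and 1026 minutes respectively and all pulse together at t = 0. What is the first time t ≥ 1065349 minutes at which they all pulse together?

1227096 minutes

Joint pulses occur at multiples of LCM(702, 1242, 1026).
702 = 2 × 3^3 × 13
1242 = 2 × 3^3 × 23
1026 = 2 × 3^3 × 19
LCM(702, 1242, 1026) = 2 × 3^3 × 13 × 19 × 23 = 306774.
Smallest multiple of 306774 that is ≥ 1065349: ⌈1065349/306774⌉ × 306774 = 4 × 306774 = 1227096.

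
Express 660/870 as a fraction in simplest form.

660 = 2^2 × 3 × 5 × 11
870 = 2 × 3 × 5 × 29
gcd(660, 870) = 2 × 3 × 5 = 30.
Divide numerator and denominator by 30: 660/870 = 22/29.

22/29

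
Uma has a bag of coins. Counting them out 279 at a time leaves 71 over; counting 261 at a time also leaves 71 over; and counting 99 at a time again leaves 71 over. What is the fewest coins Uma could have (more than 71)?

89072

N − 71 must be a common multiple of 279, 261, and 99.
279 = 3^2 × 31
261 = 3^2 × 29
99 = 3^2 × 11
LCM(279, 261, 99) = 3^2 × 11 × 29 × 31 = 89001.
Smallest N > 71 is LCM + 71 = 89001 + 71 = 89072.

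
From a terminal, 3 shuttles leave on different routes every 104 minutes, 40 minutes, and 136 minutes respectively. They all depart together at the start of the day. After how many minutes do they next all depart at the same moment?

8840 minutes

We need the least common multiple of the intervals.
104 = 2^3 × 13
40 = 2^3 × 5
136 = 2^3 × 17
LCM(104, 40, 136) = 2^3 × 5 × 13 × 17 = 8840.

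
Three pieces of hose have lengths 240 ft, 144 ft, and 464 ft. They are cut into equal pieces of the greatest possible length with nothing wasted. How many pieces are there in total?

53

Piece length = gcd(240, 144, 464).
240 = 2^4 × 3 × 5
144 = 2^4 × 3^2
464 = 2^4 × 29
gcd(240, 144, 464) = 2^4 = 16.
Total pieces = 240/16 + 144/16 + 464/16 = 15 + 9 + 29 = 53.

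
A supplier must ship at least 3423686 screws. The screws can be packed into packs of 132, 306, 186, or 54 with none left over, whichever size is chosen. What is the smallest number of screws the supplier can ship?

The number of screws must be a common multiple of 132, 306, 186, and 54, so a multiple of their LCM.
132 = 2^2 × 3 × 11
306 = 2 × 3^2 × 17
186 = 2 × 3 × 31
54 = 2 × 3^3
LCM(132, 306, 186, 54) = 2^2 × 3^3 × 11 × 17 × 31 = 626076.
Smallest multiple of 626076 that is ≥ 3423686: ⌈3423686/626076⌉ × 626076 = 6 × 626076 = 3756456.

3756456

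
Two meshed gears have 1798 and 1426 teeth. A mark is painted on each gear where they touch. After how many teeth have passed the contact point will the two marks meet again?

They coincide at every common multiple of the periods; the first is the LCM.
1798 = 2 × 29 × 31
1426 = 2 × 23 × 31
LCM(1798, 1426) = 2 × 23 × 29 × 31 = 41354.

41354 teeth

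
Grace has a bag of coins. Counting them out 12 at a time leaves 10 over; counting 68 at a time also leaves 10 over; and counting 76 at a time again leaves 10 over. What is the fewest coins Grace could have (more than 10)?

3886

N − 10 must be a common multiple of 12, 68, and 76.
12 = 2^2 × 3
68 = 2^2 × 17
76 = 2^2 × 19
LCM(12, 68, 76) = 2^2 × 3 × 17 × 19 = 3876.
Smallest N > 10 is LCM + 10 = 3876 + 10 = 3886.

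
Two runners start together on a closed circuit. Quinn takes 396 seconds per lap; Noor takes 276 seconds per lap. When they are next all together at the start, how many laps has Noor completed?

33 laps

The first common completion time is the LCM of the periods.
396 = 2^2 × 3^2 × 11
276 = 2^2 × 3 × 23
LCM(396, 276) = 2^2 × 3^2 × 11 × 23 = 9108.
Laps for period 276: 9108 / 276 = 33.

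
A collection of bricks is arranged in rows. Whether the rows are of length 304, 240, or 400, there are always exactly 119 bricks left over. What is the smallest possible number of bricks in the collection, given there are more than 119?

22919

N − 119 must be a common multiple of 304, 240, and 400.
304 = 2^4 × 19
240 = 2^4 × 3 × 5
400 = 2^4 × 5^2
LCM(304, 240, 400) = 2^4 × 3 × 5^2 × 19 = 22800.
Smallest N > 119 is LCM + 119 = 22800 + 119 = 22919.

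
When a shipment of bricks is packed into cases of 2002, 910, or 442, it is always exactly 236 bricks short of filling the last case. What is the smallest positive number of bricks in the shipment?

169934

Being 236 short of a full case of size k means N ≡ −236 (mod k), i.e. N + 236 is a multiple of each size.
2002 = 2 × 7 × 11 × 13
910 = 2 × 5 × 7 × 13
442 = 2 × 13 × 17
LCM(2002, 910, 442) = 2 × 5 × 7 × 11 × 13 × 17 = 170170.
Smallest positive N is 170170 − 236 = 169934.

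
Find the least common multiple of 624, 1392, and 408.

307632

624 = 2^4 × 3 × 13
1392 = 2^4 × 3 × 29
408 = 2^3 × 3 × 17
LCM(624, 1392, 408) = 2^4 × 3 × 13 × 17 × 29 = 307632.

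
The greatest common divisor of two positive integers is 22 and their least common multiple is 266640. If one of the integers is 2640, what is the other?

2222

For two integers, gcd × lcm = product, so the other is (22 × 266640) / 2640 = 5866080 / 2640 = 2222.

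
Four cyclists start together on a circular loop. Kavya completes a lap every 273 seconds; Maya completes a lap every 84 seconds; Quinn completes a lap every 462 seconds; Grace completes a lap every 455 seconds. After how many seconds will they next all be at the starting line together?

They coincide at every common multiple of the periods; the first is the LCM.
273 = 3 × 7 × 13
84 = 2^2 × 3 × 7
462 = 2 × 3 × 7 × 11
455 = 5 × 7 × 13
LCM(273, 84, 462, 455) = 2^2 × 3 × 5 × 7 × 11 × 13 = 60060.

60060 seconds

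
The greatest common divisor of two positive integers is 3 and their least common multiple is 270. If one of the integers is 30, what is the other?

27

For two integers, gcd × lcm = product, so the other is (3 × 270) / 30 = 810 / 30 = 27.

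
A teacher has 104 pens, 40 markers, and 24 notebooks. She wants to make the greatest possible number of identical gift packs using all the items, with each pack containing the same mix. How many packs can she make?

8 packs

The pack count must divide each quantity, so the greatest is gcd(104, 40, 24).
104 = 2^3 × 13
40 = 2^3 × 5
24 = 2^3 × 3
gcd(104, 40, 24) = 2^3 = 8.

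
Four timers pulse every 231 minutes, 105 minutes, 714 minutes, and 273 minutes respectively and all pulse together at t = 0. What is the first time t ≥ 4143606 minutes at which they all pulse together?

4594590 minutes

Joint pulses occur at multiples of LCM(231, 105, 714, 273).
231 = 3 × 7 × 11
105 = 3 × 5 × 7
714 = 2 × 3 × 7 × 17
273 = 3 × 7 × 13
LCM(231, 105, 714, 273) = 2 × 3 × 5 × 7 × 11 × 13 × 17 = 510510.
Smallest multiple of 510510 that is ≥ 4143606: ⌈4143606/510510⌉ × 510510 = 9 × 510510 = 4594590.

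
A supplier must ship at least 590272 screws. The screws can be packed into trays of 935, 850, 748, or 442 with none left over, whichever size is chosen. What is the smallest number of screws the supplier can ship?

The number of screws must be a common multiple of 935, 850, 748, and 442, so a multiple of their LCM.
935 = 5 × 11 × 17
850 = 2 × 5^2 × 17
748 = 2^2 × 11 × 17
442 = 2 × 13 × 17
LCM(935, 850, 748, 442) = 2^2 × 5^2 × 11 × 13 × 17 = 243100.
Smallest multiple of 243100 that is ≥ 590272: ⌈590272/243100⌉ × 243100 = 3 × 243100 = 729300.

729300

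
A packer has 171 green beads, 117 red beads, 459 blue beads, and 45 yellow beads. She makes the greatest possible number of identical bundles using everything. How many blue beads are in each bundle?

51

Number of bundles = gcd(171, 117, 459, 45).
171 = 3^2 × 19
117 = 3^2 × 13
459 = 3^3 × 17
45 = 3^2 × 5
gcd(171, 117, 459, 45) = 3^2 = 9.
blue beads per bundle = 459 / 9 = 51.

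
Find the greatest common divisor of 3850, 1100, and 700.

3850 = 2 × 5^2 × 7 × 11
1100 = 2^2 × 5^2 × 11
700 = 2^2 × 5^2 × 7
gcd(3850, 1100, 700) = 2 × 5^2 = 50.

50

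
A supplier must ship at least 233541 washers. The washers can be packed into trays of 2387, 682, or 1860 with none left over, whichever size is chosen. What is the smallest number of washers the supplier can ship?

The number of washers must be a common multiple of 2387, 682, and 1860, so a multiple of their LCM.
2387 = 7 × 11 × 31
682 = 2 × 11 × 31
1860 = 2^2 × 3 × 5 × 31
LCM(2387, 682, 1860) = 2^2 × 3 × 5 × 7 × 11 × 31 = 143220.
Smallest multiple of 143220 that is ≥ 233541: ⌈233541/143220⌉ × 143220 = 2 × 143220 = 286440.

286440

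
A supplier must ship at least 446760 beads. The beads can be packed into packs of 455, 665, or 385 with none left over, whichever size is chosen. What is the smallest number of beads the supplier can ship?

The number of beads must be a common multiple of 455, 665, and 385, so a multiple of their LCM.
455 = 5 × 7 × 13
665 = 5 × 7 × 19
385 = 5 × 7 × 11
LCM(455, 665, 385) = 5 × 7 × 11 × 13 × 19 = 95095.
Smallest multiple of 95095 that is ≥ 446760: ⌈446760/95095⌉ × 95095 = 5 × 95095 = 475475.

475475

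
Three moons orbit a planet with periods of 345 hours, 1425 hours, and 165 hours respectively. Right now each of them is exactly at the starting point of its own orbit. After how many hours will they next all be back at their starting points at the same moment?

They coincide at every common multiple of the periods; the first is the LCM.
345 = 3 × 5 × 23
1425 = 3 × 5^2 × 19
165 = 3 × 5 × 11
LCM(345, 1425, 165) = 3 × 5^2 × 11 × 19 × 23 = 360525.

360525 hours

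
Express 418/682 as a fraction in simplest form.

418 = 2 × 11 × 19
682 = 2 × 11 × 31
gcd(418, 682) = 2 × 11 = 22.
Divide numerator and denominator by 22: 418/682 = 19/31.

19/31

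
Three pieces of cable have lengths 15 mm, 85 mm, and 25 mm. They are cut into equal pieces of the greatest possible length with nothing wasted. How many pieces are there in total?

25

Piece length = gcd(15, 85, 25).
15 = 3 × 5
85 = 5 × 17
25 = 5^2
gcd(15, 85, 25) = 5.
Total pieces = 15/5 + 85/5 + 25/5 = 3 + 17 + 5 = 25.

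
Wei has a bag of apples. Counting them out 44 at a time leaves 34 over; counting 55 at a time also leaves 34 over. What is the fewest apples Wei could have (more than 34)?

N − 34 must be a common multiple of 44 and 55.
44 = 2^2 × 11
55 = 5 × 11
LCM(44, 55) = 2^2 × 5 × 11 = 220.
Smallest N > 34 is LCM + 34 = 220 + 34 = 254.

254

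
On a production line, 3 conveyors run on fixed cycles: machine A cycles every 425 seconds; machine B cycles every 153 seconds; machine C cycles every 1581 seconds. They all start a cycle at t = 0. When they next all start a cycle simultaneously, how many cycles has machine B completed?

All finish a whole number of cycles simultaneously at t = LCM of the periods.
425 = 5^2 × 17
153 = 3^2 × 17
1581 = 3 × 17 × 31
LCM(425, 153, 1581) = 3^2 × 5^2 × 17 × 31 = 118575.
Cycles for period 153: 118575 / 153 = 775.

775 cycles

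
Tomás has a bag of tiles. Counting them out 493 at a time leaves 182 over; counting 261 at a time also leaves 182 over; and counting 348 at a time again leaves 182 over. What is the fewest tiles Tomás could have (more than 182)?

17930

N − 182 must be a common multiple of 493, 261, and 348.
493 = 17 × 29
261 = 3^2 × 29
348 = 2^2 × 3 × 29
LCM(493, 261, 348) = 2^2 × 3^2 × 17 × 29 = 17748.
Smallest N > 182 is LCM + 182 = 17748 + 182 = 17930.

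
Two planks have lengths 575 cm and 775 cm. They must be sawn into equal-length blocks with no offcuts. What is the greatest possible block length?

The block length must divide every plank, so the greatest is gcd(575, 775).
575 = 5^2 × 23
775 = 5^2 × 31
gcd(575, 775) = 5^2 = 25.

25 cm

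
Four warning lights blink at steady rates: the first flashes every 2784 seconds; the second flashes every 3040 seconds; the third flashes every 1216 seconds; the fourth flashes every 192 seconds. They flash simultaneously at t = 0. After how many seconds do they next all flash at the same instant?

They coincide at every common multiple of the periods; the first is the LCM.
2784 = 2^5 × 3 × 29
3040 = 2^5 × 5 × 19
1216 = 2^6 × 19
192 = 2^6 × 3
LCM(2784, 3040, 1216, 192) = 2^6 × 3 × 5 × 19 × 29 = 528960.

528960 seconds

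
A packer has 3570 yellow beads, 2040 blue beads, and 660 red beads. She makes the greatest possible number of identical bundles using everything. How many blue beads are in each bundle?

68

Number of bundles = gcd(3570, 2040, 660).
3570 = 2 × 3 × 5 × 7 × 17
2040 = 2^3 × 3 × 5 × 17
660 = 2^2 × 3 × 5 × 11
gcd(3570, 2040, 660) = 2 × 3 × 5 = 30.
blue beads per bundle = 2040 / 30 = 68.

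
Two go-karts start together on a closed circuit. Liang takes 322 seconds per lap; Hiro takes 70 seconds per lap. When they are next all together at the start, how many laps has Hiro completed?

They are all back at their starting positions together after one LCM of the periods.
322 = 2 × 7 × 23
70 = 2 × 5 × 7
LCM(322, 70) = 2 × 5 × 7 × 23 = 1610.
Laps for period 70: 1610 / 70 = 23.

23 laps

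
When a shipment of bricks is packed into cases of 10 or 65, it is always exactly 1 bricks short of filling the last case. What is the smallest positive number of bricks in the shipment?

129

Being 1 short of a full case of size k means N ≡ −1 (mod k), i.e. N + 1 is a multiple of each size.
10 = 2 × 5
65 = 5 × 13
LCM(10, 65) = 2 × 5 × 13 = 130.
Smallest positive N is 130 − 1 = 129.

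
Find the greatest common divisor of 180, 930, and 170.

10

180 = 2^2 × 3^2 × 5
930 = 2 × 3 × 5 × 31
170 = 2 × 5 × 17
gcd(180, 930, 170) = 2 × 5 = 10.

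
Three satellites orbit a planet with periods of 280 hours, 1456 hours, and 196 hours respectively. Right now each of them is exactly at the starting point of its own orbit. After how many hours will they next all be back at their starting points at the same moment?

The first simultaneous occurrence is after LCM of the individual periods.
280 = 2^3 × 5 × 7
1456 = 2^4 × 7 × 13
196 = 2^2 × 7^2
LCM(280, 1456, 196) = 2^4 × 5 × 7^2 × 13 = 50960.

50960 hours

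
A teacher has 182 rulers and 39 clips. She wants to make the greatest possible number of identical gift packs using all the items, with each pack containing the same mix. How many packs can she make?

The pack count must divide each quantity, so the greatest is gcd(182, 39).
182 = 2 × 7 × 13
39 = 3 × 13
gcd(182, 39) = 13.

13 packs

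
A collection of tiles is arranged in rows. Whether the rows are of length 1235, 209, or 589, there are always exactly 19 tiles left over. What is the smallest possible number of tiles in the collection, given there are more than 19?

N − 19 must be a common multiple of 1235, 209, and 589.
1235 = 5 × 13 × 19
209 = 11 × 19
589 = 19 × 31
LCM(1235, 209, 589) = 5 × 11 × 13 × 19 × 31 = 421135.
Smallest N > 19 is LCM + 19 = 421135 + 19 = 421154.

421154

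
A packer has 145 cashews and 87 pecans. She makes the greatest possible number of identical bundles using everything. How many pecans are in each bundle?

Number of bundles = gcd(145, 87).
145 = 5 × 29
87 = 3 × 29
gcd(145, 87) = 29.
pecans per bundle = 87 / 29 = 3.

3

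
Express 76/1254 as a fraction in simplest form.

76 = 2^2 × 19
1254 = 2 × 3 × 11 × 19
gcd(76, 1254) = 2 × 19 = 38.
Divide numerator and denominator by 38: 76/1254 = 2/33.

2/33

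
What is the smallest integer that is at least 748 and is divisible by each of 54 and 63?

The integer must be a common multiple of 54 and 63, so a multiple of their LCM.
54 = 2 × 3^3
63 = 3^2 × 7
LCM(54, 63) = 2 × 3^3 × 7 = 378.
Smallest multiple of 378 that is ≥ 748: ⌈748/378⌉ × 378 = 2 × 378 = 756.

756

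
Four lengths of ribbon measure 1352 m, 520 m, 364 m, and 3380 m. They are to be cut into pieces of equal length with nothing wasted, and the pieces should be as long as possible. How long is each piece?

52 m

The greatest length dividing all of 1352, 520, 364, and 3380 is their gcd.
1352 = 2^3 × 13^2
520 = 2^3 × 5 × 13
364 = 2^2 × 7 × 13
3380 = 2^2 × 5 × 13^2
gcd(1352, 520, 364, 3380) = 2^2 × 13 = 52.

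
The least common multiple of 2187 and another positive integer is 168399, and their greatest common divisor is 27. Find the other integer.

gcd × lcm = product of the two integers, so the other integer is (27 × 168399) / 2187 = 2079.

2079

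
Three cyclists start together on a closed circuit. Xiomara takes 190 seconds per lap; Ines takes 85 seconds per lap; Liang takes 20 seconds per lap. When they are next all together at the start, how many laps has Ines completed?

All finish a whole number of cycles simultaneously at t = LCM of the periods.
190 = 2 × 5 × 19
85 = 5 × 17
20 = 2^2 × 5
LCM(190, 85, 20) = 2^2 × 5 × 17 × 19 = 6460.
Laps for period 85: 6460 / 85 = 76.

76 laps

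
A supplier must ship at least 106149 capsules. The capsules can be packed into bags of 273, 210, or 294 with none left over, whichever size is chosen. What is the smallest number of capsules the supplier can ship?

114660

The number of capsules must be a common multiple of 273, 210, and 294, so a multiple of their LCM.
273 = 3 × 7 × 13
210 = 2 × 3 × 5 × 7
294 = 2 × 3 × 7^2
LCM(273, 210, 294) = 2 × 3 × 5 × 7^2 × 13 = 19110.
Smallest multiple of 19110 that is ≥ 106149: ⌈106149/19110⌉ × 19110 = 6 × 19110 = 114660.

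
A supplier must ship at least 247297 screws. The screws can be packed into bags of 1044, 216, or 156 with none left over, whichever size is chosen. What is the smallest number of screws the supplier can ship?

325728

The number of screws must be a common multiple of 1044, 216, and 156, so a multiple of their LCM.
1044 = 2^2 × 3^2 × 29
216 = 2^3 × 3^3
156 = 2^2 × 3 × 13
LCM(1044, 216, 156) = 2^3 × 3^3 × 13 × 29 = 81432.
Smallest multiple of 81432 that is ≥ 247297: ⌈247297/81432⌉ × 81432 = 4 × 81432 = 325728.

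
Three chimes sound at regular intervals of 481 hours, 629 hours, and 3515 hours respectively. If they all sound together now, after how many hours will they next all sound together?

We need the least common multiple of the intervals.
481 = 13 × 37
629 = 17 × 37
3515 = 5 × 19 × 37
LCM(481, 629, 3515) = 5 × 13 × 17 × 19 × 37 = 776815.

776815 hours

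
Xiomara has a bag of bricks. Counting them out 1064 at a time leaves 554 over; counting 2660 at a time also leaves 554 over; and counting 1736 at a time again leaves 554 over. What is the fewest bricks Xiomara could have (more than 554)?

165474

N − 554 must be a common multiple of 1064, 2660, and 1736.
1064 = 2^3 × 7 × 19
2660 = 2^2 × 5 × 7 × 19
1736 = 2^3 × 7 × 31
LCM(1064, 2660, 1736) = 2^3 × 5 × 7 × 19 × 31 = 164920.
Smallest N > 554 is LCM + 554 = 164920 + 554 = 165474.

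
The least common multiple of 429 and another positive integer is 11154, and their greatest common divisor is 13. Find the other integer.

338

gcd × lcm = product of the two integers, so the other integer is (13 × 11154) / 429 = 338.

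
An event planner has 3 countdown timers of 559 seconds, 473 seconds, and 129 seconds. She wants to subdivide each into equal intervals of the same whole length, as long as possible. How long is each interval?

43 seconds

The interval must divide each timer length; the longest such is the gcd.
559 = 13 × 43
473 = 11 × 43
129 = 3 × 43
gcd(559, 473, 129) = 43.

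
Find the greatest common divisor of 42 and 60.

42 = 2 × 3 × 7
60 = 2^2 × 3 × 5
gcd(42, 60) = 2 × 3 = 6.

6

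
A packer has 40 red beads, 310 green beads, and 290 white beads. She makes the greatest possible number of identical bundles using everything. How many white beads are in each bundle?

29

Number of bundles = gcd(40, 310, 290).
40 = 2^3 × 5
310 = 2 × 5 × 31
290 = 2 × 5 × 29
gcd(40, 310, 290) = 2 × 5 = 10.
white beads per bundle = 290 / 10 = 29.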